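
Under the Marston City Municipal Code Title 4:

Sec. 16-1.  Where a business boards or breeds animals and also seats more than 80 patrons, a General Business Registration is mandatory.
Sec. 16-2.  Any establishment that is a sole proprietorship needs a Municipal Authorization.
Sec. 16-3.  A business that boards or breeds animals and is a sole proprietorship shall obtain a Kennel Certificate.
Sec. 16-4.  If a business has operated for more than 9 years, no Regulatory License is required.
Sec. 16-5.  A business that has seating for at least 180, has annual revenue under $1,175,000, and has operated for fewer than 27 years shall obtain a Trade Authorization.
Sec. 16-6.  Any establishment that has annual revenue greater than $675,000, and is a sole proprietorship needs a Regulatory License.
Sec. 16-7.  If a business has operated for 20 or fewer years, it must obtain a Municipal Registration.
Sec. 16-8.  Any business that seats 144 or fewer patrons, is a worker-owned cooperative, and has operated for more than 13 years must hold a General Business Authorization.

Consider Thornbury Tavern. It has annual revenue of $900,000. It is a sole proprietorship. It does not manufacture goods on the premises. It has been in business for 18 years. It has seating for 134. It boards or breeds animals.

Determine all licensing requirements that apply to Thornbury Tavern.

General Business Registration, Kennel Certificate, Municipal Authorization, Municipal Registration

Sec. 16-1. boards or breeds animals; seating 134 > 80 → General Business Registration required.
Sec. 16-2. is a sole proprietorship → Municipal Authorization required.
Sec. 16-3. boards or breeds animals; is a sole proprietorship → Kennel Certificate required.
Sec. 16-4. years in business 18 > 9 → exempt from Regulatory License.
Sec. 16-5. seating 134 < 180; revenue $900,000 < $1,175,000; years in business 18 < 27 → Trade Authorization not required.
Sec. 16-6. revenue $900,000 > $675,000; is a sole proprietorship → Regulatory License required.
Sec. 16-7. years in business 18 ≤ 20 → Municipal Registration required.
Sec. 16-8. seating 134 ≤ 144; is a sole proprietorship (not: is a worker-owned cooperative); years in business 18 > 13 → General Business Authorization not required.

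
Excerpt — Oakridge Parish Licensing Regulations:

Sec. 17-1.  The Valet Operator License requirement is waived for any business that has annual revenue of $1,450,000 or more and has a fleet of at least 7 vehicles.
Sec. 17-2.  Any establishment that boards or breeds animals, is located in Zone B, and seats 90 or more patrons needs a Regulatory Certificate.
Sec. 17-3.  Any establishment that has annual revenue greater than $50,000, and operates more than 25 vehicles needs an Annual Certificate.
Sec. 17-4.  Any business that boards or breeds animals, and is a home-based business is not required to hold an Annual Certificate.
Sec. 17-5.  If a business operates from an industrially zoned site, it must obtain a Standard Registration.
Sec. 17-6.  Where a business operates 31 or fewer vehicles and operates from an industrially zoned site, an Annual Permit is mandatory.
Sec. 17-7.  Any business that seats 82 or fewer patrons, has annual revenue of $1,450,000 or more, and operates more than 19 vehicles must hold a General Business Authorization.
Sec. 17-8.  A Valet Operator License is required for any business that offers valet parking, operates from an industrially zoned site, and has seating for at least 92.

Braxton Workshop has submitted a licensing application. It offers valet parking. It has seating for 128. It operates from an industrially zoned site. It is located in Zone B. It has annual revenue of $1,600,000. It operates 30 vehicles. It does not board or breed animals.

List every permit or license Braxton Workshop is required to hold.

Sec. 17-1. revenue $1,600,000 ≥ $1,450,000; vehicles 30 ≥ 7 → exempt from Valet Operator License.
Sec. 17-2. does not board or breed animals; is located in Zone B; seating 128 ≥ 90 → Regulatory Certificate not required.
Sec. 17-3. revenue $1,600,000 > $50,000; vehicles 30 > 25 → Annual Certificate required.
Sec. 17-4. does not board or breed animals; operates from an industrially zoned site (not: is a home-based business) → Annual Certificate exemption does not apply.
Sec. 17-5. operates from an industrially zoned site → Standard Registration required.
Sec. 17-6. vehicles 30 ≤ 31; operates from an industrially zoned site → Annual Permit required.
Sec. 17-7. seating 128 > 82; revenue $1,600,000 ≥ $1,450,000; vehicles 30 > 19 → General Business Authorization not required.
Sec. 17-8. offers valet parking; operates from an industrially zoned site; seating 128 ≥ 92 → Valet Operator License required.

Annual Certificate, Annual Permit, Standard Registration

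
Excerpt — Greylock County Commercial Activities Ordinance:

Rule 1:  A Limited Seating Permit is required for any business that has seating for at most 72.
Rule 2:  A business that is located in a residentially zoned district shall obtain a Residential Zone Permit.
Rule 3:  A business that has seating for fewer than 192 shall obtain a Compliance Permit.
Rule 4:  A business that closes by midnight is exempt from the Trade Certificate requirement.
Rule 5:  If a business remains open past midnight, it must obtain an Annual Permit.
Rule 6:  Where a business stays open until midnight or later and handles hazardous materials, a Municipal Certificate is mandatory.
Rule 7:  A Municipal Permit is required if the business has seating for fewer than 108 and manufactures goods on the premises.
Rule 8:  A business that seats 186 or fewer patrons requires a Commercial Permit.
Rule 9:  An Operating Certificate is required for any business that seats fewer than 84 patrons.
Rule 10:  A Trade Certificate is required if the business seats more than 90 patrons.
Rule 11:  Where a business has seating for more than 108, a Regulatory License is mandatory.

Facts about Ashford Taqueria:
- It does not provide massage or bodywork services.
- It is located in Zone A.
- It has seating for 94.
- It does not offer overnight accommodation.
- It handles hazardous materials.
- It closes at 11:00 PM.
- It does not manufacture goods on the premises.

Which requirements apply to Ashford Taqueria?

Commercial Permit, Compliance Permit

Rule 1: seating 94 > 72 → Limited Seating Permit not required.
Rule 2: is located in Zone A (not: is located in a residentially zoned district) → Residential Zone Permit not required.
Rule 3: seating 94 < 192 → Compliance Permit required.
Rule 4: closes 11:00 PM, at/before midnight → exempt from Trade Certificate.
Rule 5: closes 11:00 PM, at/before midnight → Annual Permit not required.
Rule 6: closes 11:00 PM, at/before midnight; handles hazardous materials → Municipal Certificate not required.
Rule 7: seating 94 < 108; does not manufacture goods on the premises → Municipal Permit not required.
Rule 8: seating 94 ≤ 186 → Commercial Permit required.
Rule 9: seating 94 ≥ 84 → Operating Certificate not required.
Rule 10: seating 94 > 90 → Trade Certificate required.
Rule 11: seating 94 ≤ 108 → Regulatory License not required.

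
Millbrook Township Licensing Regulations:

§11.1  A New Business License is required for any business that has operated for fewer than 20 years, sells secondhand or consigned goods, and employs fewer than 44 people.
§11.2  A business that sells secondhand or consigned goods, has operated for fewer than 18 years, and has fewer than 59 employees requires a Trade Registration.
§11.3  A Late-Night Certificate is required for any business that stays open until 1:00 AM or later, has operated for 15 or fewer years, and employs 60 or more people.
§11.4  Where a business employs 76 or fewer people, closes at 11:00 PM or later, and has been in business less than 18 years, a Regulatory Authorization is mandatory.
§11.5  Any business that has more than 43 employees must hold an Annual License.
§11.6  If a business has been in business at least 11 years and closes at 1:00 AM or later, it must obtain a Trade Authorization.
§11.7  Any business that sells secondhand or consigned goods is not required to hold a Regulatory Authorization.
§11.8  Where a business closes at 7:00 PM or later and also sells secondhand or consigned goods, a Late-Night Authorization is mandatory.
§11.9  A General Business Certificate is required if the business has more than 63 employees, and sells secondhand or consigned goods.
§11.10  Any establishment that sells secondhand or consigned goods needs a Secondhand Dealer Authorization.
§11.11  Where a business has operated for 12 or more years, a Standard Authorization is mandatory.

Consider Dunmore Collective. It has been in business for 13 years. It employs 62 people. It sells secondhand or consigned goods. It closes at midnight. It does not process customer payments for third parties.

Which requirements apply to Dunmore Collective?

§11.1 years in business 13 < 20; sells secondhand or consigned goods; employees 62 ≥ 44 → New Business License not required.
§11.2 sells secondhand or consigned goods; years in business 13 < 18; employees 62 ≥ 59 → Trade Registration not required.
§11.3 closes midnight, at/before 1:00 AM; years in business 13 ≤ 15; employees 62 ≥ 60 → Late-Night Certificate not required.
§11.4 employees 62 ≤ 76; closes midnight, after 11:00 PM; years in business 13 < 18 → Regulatory Authorization required.
§11.5 employees 62 > 43 → Annual License required.
§11.6 years in business 13 ≥ 11; closes midnight, at/before 1:00 AM → Trade Authorization not required.
§11.7 sells secondhand or consigned goods → exempt from Regulatory Authorization.
§11.8 closes midnight, after 7:00 PM; sells secondhand or consigned goods → Late-Night Authorization required.
§11.9 employees 62 ≤ 63; sells secondhand or consigned goods → General Business Certificate not required.
§11.10 sells secondhand or consigned goods → Secondhand Dealer Authorization required.
§11.11 years in business 13 ≥ 12 → Standard Authorization required.

Annual License, Late-Night Authorization, Secondhand Dealer Authorization, Standard Authorization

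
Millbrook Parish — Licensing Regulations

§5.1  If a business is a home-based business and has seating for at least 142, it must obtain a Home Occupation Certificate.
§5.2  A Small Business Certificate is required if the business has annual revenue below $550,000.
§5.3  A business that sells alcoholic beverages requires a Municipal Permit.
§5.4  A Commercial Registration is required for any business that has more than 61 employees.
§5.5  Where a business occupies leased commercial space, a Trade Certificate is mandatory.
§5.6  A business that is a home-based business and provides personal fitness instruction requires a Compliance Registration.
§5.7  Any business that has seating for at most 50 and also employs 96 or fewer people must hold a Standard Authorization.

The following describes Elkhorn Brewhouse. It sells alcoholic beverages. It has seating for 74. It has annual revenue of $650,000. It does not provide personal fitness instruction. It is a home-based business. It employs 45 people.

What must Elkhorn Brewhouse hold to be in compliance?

§5.1 is a home-based business; seating 74 < 142 → Home Occupation Certificate not required.
§5.2 revenue $650,000 ≥ $550,000 → Small Business Certificate not required.
§5.3 sells alcoholic beverages → Municipal Permit required.
§5.4 employees 45 ≤ 61 → Commercial Registration not required.
§5.5 is a home-based business (not: occupies leased commercial space) → Trade Certificate not required.
§5.6 is a home-based business; does not provide personal fitness instruction → Compliance Registration not required.
§5.7 seating 74 > 50; employees 45 ≤ 96 → Standard Authorization not required.

Municipal Permit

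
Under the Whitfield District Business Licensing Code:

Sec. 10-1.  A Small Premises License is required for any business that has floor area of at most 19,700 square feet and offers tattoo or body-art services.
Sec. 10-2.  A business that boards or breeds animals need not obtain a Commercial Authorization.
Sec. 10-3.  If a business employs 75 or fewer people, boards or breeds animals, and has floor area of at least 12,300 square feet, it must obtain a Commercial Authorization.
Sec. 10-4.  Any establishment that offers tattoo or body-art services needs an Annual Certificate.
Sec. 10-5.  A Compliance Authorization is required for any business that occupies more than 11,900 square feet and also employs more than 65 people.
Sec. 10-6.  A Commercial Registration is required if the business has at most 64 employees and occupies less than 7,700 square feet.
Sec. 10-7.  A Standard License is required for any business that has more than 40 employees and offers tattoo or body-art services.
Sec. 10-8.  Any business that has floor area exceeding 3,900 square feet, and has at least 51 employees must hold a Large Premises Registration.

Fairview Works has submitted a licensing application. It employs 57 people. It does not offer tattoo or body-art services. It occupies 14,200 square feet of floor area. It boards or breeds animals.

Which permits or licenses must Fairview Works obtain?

Large Premises Registration

Sec. 10-1. floor area 14,200 square feet ≤ 19,700 square feet; does not offer tattoo or body-art services → Small Premises License not required.
Sec. 10-2. boards or breeds animals → exempt from Commercial Authorization.
Sec. 10-3. employees 57 ≤ 75; boards or breeds animals; floor area 14,200 square feet ≥ 12,300 square feet → Commercial Authorization required.
Sec. 10-4. does not offer tattoo or body-art services → Annual Certificate not required.
Sec. 10-5. floor area 14,200 square feet > 11,900 square feet; employees 57 ≤ 65 → Compliance Authorization not required.
Sec. 10-6. employees 57 ≤ 64; floor area 14,200 square feet ≥ 7,700 square feet → Commercial Registration not required.
Sec. 10-7. employees 57 > 40; does not offer tattoo or body-art services → Standard License not required.
Sec. 10-8. floor area 14,200 square feet > 3,900 square feet; employees 57 ≥ 51 → Large Premises Registration required.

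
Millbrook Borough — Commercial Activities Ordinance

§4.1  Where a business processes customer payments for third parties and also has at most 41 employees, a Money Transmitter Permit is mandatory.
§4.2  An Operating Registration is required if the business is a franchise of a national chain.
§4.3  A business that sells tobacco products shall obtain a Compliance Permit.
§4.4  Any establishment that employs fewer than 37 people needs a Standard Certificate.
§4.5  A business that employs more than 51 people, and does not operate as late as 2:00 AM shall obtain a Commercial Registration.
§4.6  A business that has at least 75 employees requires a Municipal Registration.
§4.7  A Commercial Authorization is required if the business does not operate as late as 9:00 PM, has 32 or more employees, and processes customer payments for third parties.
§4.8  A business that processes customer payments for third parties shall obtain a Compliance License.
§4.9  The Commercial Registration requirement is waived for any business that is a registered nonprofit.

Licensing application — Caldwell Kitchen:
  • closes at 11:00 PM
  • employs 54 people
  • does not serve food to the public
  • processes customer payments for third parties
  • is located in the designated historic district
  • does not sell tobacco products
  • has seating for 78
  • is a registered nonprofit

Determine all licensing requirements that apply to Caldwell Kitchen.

§4.1 processes customer payments for third parties; employees 54 > 41 → Money Transmitter Permit not required.
§4.2 is a registered nonprofit (not: is a franchise of a national chain) → Operating Registration not required.
§4.3 does not sell tobacco products → Compliance Permit not required.
§4.4 employees 54 ≥ 37 → Standard Certificate not required.
§4.5 employees 54 > 51; closes 11:00 PM, at/before 2:00 AM → Commercial Registration required.
§4.6 employees 54 < 75 → Municipal Registration not required.
§4.7 closes 11:00 PM, after 9:00 PM; employees 54 ≥ 32; processes customer payments for third parties → Commercial Authorization not required.
§4.8 processes customer payments for third parties → Compliance License required.
§4.9 is a registered nonprofit → exempt from Commercial Registration.

Compliance License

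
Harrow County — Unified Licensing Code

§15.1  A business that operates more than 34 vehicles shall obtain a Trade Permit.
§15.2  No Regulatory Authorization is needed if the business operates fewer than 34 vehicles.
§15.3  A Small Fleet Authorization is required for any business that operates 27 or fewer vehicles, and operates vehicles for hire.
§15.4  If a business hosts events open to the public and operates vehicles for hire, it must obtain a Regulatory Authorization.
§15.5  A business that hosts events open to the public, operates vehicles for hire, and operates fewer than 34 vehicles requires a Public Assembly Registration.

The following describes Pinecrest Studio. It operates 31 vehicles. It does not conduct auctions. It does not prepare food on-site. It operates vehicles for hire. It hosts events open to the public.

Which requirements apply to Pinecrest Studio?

§15.1 vehicles 31 ≤ 34 → Trade Permit not required.
§15.2 vehicles 31 < 34 → exempt from Regulatory Authorization.
§15.3 vehicles 31 > 27; operates vehicles for hire → Small Fleet Authorization not required.
§15.4 hosts events open to the public; operates vehicles for hire → Regulatory Authorization required.
§15.5 hosts events open to the public; operates vehicles for hire; vehicles 31 < 34 → Public Assembly Registration required.

Public Assembly Registration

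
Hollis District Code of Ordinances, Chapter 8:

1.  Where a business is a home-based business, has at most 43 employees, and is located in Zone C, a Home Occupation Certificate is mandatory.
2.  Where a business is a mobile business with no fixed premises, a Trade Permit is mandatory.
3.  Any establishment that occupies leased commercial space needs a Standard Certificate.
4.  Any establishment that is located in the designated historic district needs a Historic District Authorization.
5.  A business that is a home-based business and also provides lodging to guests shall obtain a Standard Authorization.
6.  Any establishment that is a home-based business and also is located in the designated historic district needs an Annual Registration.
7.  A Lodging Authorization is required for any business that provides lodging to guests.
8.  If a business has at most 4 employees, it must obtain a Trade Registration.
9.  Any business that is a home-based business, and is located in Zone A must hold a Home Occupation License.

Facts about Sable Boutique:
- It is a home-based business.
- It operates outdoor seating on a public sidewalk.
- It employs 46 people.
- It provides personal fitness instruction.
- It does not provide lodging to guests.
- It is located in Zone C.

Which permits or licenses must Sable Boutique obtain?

1. is a home-based business; employees 46 > 43; is located in Zone C → Home Occupation Certificate not required.
2. is a home-based business (not: is a mobile business with no fixed premises) → Trade Permit not required.
3. is a home-based business (not: occupies leased commercial space) → Standard Certificate not required.
4. is located in Zone C (not: is located in the designated historic district) → Historic District Authorization not required.
5. is a home-based business; does not provide lodging to guests → Standard Authorization not required.
6. is a home-based business; is located in Zone C (not: is located in the designated historic district) → Annual Registration not required.
7. does not provide lodging to guests → Lodging Authorization not required.
8. employees 46 > 4 → Trade Registration not required.
9. is a home-based business; is located in Zone C (not: is located in Zone A) → Home Occupation License not required.

None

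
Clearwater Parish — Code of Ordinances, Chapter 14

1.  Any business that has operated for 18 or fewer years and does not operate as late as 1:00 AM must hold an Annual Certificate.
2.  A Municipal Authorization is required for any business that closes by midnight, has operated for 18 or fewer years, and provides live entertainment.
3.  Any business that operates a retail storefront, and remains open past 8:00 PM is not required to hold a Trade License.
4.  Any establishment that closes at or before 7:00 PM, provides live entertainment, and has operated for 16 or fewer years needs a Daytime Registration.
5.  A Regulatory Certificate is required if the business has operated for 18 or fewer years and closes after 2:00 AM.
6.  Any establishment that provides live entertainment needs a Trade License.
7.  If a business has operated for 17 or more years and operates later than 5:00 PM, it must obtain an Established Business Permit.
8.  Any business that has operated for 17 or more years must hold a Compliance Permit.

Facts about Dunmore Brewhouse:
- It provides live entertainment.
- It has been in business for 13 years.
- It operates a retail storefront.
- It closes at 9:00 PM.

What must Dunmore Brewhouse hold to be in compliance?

1. years in business 13 ≤ 18; closes 9:00 PM, at/before 1:00 AM → Annual Certificate required.
2. closes 9:00 PM, at/before midnight; years in business 13 ≤ 18; provides live entertainment → Municipal Authorization required.
3. operates a retail storefront; closes 9:00 PM, after 8:00 PM → exempt from Trade License.
4. closes 9:00 PM, after 7:00 PM; provides live entertainment; years in business 13 ≤ 16 → Daytime Registration not required.
5. years in business 13 ≤ 18; closes 9:00 PM, at/before 2:00 AM → Regulatory Certificate not required.
6. provides live entertainment → Trade License required.
7. years in business 13 < 17; closes 9:00 PM, after 5:00 PM → Established Business Permit not required.
8. years in business 13 < 17 → Compliance Permit not required.

Annual Certificate, Municipal Authorization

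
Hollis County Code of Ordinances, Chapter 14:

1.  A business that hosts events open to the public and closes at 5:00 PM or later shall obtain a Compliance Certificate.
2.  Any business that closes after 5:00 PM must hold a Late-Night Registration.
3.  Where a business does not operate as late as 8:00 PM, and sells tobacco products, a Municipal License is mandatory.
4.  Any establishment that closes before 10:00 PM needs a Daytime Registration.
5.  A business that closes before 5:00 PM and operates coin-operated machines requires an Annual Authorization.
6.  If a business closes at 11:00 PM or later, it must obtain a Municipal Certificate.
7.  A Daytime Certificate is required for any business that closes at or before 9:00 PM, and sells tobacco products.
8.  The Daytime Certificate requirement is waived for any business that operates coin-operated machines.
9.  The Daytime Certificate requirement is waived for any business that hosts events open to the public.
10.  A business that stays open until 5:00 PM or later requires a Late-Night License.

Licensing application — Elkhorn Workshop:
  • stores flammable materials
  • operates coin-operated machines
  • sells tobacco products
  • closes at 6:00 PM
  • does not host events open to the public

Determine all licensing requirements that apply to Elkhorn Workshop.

1. does not host events open to the public; closes 6:00 PM, after 5:00 PM → Compliance Certificate not required.
2. closes 6:00 PM, after 5:00 PM → Late-Night Registration required.
3. closes 6:00 PM, at/before 8:00 PM; sells tobacco products → Municipal License required.
4. closes 6:00 PM, at/before 10:00 PM → Daytime Registration required.
5. closes 6:00 PM, after 5:00 PM; operates coin-operated machines → Annual Authorization not required.
6. closes 6:00 PM, at/before 11:00 PM → Municipal Certificate not required.
7. closes 6:00 PM, at/before 9:00 PM; sells tobacco products → Daytime Certificate required.
8. operates coin-operated machines → exempt from Daytime Certificate.
9. does not host events open to the public → Daytime Certificate exemption does not apply.
10. closes 6:00 PM, after 5:00 PM → Late-Night License required.

Daytime Registration, Late-Night License, Late-Night Registration, Municipal License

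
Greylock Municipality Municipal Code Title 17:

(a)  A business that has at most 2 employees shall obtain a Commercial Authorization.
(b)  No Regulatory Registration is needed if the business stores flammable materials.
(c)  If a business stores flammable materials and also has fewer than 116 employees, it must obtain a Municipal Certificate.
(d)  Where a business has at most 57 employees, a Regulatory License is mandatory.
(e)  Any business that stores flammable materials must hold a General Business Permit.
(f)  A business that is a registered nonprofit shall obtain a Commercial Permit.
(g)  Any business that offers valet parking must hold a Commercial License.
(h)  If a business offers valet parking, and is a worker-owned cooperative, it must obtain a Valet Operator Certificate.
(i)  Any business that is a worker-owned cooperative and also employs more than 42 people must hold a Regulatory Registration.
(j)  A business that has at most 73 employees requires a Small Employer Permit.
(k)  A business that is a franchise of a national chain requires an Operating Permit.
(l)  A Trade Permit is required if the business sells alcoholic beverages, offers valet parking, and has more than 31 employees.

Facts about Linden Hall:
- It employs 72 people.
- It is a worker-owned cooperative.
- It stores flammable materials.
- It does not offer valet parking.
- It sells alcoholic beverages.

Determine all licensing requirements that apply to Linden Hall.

(a) employees 72 > 2 → Commercial Authorization not required.
(b) stores flammable materials → exempt from Regulatory Registration.
(c) stores flammable materials; employees 72 < 116 → Municipal Certificate required.
(d) employees 72 > 57 → Regulatory License not required.
(e) stores flammable materials → General Business Permit required.
(f) is a worker-owned cooperative (not: is a registered nonprofit) → Commercial Permit not required.
(g) does not offer valet parking → Commercial License not required.
(h) does not offer valet parking; is a worker-owned cooperative → Valet Operator Certificate not required.
(i) is a worker-owned cooperative; employees 72 > 42 → Regulatory Registration required.
(j) employees 72 ≤ 73 → Small Employer Permit required.
(k) is a worker-owned cooperative (not: is a franchise of a national chain) → Operating Permit not required.
(l) sells alcoholic beverages; does not offer valet parking; employees 72 > 31 → Trade Permit not required.

General Business Permit, Municipal Certificate, Small Employer Permit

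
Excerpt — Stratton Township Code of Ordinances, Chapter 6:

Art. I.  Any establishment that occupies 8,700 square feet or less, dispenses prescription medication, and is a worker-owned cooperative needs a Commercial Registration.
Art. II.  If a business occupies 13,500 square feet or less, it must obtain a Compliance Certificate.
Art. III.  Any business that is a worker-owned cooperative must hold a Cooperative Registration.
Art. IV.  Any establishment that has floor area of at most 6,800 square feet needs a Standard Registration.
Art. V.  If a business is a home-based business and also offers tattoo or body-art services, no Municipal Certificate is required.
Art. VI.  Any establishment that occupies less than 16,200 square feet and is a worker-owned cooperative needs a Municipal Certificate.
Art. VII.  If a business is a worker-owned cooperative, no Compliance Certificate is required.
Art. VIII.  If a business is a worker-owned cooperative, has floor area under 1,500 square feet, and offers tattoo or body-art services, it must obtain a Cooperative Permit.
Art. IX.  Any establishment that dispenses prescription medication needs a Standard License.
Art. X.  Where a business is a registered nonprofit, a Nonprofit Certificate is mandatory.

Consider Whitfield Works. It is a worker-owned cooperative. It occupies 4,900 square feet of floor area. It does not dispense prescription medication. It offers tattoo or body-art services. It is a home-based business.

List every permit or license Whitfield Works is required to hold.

Cooperative Registration, Standard Registration

Art. I. floor area 4,900 square feet ≤ 8,700 square feet; does not dispense prescription medication; is a worker-owned cooperative → Commercial Registration not required.
Art. II. floor area 4,900 square feet ≤ 13,500 square feet → Compliance Certificate required.
Art. III. is a worker-owned cooperative → Cooperative Registration required.
Art. IV. floor area 4,900 square feet ≤ 6,800 square feet → Standard Registration required.
Art. V. is a home-based business; offers tattoo or body-art services → exempt from Municipal Certificate.
Art. VI. floor area 4,900 square feet < 16,200 square feet; is a worker-owned cooperative → Municipal Certificate required.
Art. VII. is a worker-owned cooperative → exempt from Compliance Certificate.
Art. VIII. is a worker-owned cooperative; floor area 4,900 square feet ≥ 1,500 square feet; offers tattoo or body-art services → Cooperative Permit not required.
Art. IX. does not dispense prescription medication → Standard License not required.
Art. X. is a worker-owned cooperative (not: is a registered nonprofit) → Nonprofit Certificate not required.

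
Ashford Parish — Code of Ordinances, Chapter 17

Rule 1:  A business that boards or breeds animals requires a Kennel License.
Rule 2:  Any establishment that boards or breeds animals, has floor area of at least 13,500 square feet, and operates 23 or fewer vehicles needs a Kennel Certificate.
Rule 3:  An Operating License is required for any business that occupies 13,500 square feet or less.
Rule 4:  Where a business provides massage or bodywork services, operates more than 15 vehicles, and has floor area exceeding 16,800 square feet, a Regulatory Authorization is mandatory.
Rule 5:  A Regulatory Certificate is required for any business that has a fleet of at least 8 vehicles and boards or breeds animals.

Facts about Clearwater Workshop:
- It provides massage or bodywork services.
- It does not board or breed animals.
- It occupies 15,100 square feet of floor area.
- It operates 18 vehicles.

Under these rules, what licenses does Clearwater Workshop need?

Rule 1: does not board or breed animals → Kennel License not required.
Rule 2: does not board or breed animals; floor area 15,100 square feet ≥ 13,500 square feet; vehicles 18 ≤ 23 → Kennel Certificate not required.
Rule 3: floor area 15,100 square feet > 13,500 square feet → Operating License not required.
Rule 4: provides massage or bodywork services; vehicles 18 > 15; floor area 15,100 square feet ≤ 16,800 square feet → Regulatory Authorization not required.
Rule 5: vehicles 18 ≥ 8; does not board or breed animals → Regulatory Certificate not required.

None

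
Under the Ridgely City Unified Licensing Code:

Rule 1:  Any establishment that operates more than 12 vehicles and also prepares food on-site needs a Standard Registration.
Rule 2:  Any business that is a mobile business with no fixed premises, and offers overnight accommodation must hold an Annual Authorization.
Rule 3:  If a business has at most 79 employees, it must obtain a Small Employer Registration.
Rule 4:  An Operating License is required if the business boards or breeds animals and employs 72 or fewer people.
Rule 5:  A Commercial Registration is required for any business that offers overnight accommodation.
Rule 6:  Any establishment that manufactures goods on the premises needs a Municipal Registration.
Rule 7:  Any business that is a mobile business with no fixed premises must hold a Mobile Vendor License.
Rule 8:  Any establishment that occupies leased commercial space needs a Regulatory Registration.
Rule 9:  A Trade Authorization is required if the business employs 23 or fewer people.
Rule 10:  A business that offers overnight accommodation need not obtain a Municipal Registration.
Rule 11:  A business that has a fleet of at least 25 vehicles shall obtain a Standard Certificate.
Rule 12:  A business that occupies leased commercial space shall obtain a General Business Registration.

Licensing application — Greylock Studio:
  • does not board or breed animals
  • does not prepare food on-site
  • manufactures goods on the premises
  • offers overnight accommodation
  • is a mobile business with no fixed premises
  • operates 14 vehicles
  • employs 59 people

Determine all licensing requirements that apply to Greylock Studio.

Annual Authorization, Commercial Registration, Mobile Vendor License, Small Employer Registration

Rule 1: vehicles 14 > 12; does not prepare food on-site → Standard Registration not required.
Rule 2: is a mobile business with no fixed premises; offers overnight accommodation → Annual Authorization required.
Rule 3: employees 59 ≤ 79 → Small Employer Registration required.
Rule 4: does not board or breed animals; employees 59 ≤ 72 → Operating License not required.
Rule 5: offers overnight accommodation → Commercial Registration required.
Rule 6: manufactures goods on the premises → Municipal Registration required.
Rule 7: is a mobile business with no fixed premises → Mobile Vendor License required.
Rule 8: is a mobile business with no fixed premises (not: occupies leased commercial space) → Regulatory Registration not required.
Rule 9: employees 59 > 23 → Trade Authorization not required.
Rule 10: offers overnight accommodation → exempt from Municipal Registration.
Rule 11: vehicles 14 < 25 → Standard Certificate not required.
Rule 12: is a mobile business with no fixed premises (not: occupies leased commercial space) → General Business Registration not required.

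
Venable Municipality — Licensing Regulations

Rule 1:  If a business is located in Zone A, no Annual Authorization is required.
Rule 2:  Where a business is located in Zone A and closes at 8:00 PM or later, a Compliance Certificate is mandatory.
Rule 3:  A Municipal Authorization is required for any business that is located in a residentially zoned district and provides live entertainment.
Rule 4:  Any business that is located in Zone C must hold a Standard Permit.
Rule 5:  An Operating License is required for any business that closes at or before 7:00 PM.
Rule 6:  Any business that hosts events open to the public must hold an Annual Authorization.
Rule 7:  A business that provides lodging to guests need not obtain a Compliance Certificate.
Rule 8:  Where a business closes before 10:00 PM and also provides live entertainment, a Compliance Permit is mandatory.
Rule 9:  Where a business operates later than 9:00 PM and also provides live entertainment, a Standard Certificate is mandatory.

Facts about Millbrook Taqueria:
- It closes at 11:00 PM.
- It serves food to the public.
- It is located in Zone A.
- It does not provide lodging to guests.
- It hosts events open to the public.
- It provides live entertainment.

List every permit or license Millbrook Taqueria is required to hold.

Rule 1: is located in Zone A → exempt from Annual Authorization.
Rule 2: is located in Zone A; closes 11:00 PM, after 8:00 PM → Compliance Certificate required.
Rule 3: is located in Zone A (not: is located in a residentially zoned district); provides live entertainment → Municipal Authorization not required.
Rule 4: is located in Zone A (not: is located in Zone C) → Standard Permit not required.
Rule 5: closes 11:00 PM, after 7:00 PM → Operating License not required.
Rule 6: hosts events open to the public → Annual Authorization required.
Rule 7: does not provide lodging to guests → Compliance Certificate exemption does not apply.
Rule 8: closes 11:00 PM, after 10:00 PM; provides live entertainment → Compliance Permit not required.
Rule 9: closes 11:00 PM, after 9:00 PM; provides live entertainment → Standard Certificate required.

Compliance Certificate, Standard Certificate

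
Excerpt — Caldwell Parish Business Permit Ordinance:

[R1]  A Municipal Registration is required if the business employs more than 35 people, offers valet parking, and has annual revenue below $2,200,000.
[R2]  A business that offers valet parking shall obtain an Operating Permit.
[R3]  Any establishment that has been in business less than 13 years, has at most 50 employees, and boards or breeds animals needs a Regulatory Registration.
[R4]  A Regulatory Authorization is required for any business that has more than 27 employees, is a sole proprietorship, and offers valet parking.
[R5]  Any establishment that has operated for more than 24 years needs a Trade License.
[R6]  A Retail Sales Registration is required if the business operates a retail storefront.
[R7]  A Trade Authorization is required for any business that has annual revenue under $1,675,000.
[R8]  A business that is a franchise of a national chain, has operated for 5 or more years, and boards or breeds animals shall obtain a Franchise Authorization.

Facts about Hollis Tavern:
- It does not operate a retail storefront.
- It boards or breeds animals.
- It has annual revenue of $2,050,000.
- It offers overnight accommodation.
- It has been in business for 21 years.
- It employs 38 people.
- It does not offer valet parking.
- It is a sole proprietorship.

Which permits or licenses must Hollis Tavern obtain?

None

[R1] employees 38 > 35; does not offer valet parking; revenue $2,050,000 < $2,200,000 → Municipal Registration not required.
[R2] does not offer valet parking → Operating Permit not required.
[R3] years in business 21 ≥ 13; employees 38 ≤ 50; boards or breeds animals → Regulatory Registration not required.
[R4] employees 38 > 27; is a sole proprietorship; does not offer valet parking → Regulatory Authorization not required.
[R5] years in business 21 ≤ 24 → Trade License not required.
[R6] does not operate a retail storefront → Retail Sales Registration not required.
[R7] revenue $2,050,000 ≥ $1,675,000 → Trade Authorization not required.
[R8] is a sole proprietorship (not: is a franchise of a national chain); years in business 21 ≥ 5; boards or breeds animals → Franchise Authorization not required.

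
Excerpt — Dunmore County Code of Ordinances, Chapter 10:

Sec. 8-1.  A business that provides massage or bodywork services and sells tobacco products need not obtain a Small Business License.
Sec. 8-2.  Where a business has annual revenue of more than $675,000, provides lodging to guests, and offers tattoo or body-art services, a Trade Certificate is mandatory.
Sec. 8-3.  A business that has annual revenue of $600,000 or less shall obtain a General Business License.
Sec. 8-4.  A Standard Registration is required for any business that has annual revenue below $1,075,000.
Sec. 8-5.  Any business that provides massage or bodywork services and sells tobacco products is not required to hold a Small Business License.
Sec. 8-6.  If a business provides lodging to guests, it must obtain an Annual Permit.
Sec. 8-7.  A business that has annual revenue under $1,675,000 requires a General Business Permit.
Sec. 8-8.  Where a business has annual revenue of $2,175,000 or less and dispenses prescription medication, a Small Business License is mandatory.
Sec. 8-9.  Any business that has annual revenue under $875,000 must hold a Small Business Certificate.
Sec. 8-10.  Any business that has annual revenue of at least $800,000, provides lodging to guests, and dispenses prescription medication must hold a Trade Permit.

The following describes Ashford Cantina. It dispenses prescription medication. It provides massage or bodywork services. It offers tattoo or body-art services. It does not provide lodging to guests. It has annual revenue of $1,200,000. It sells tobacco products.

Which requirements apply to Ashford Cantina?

General Business Permit

Sec. 8-1. provides massage or bodywork services; sells tobacco products → exempt from Small Business License.
Sec. 8-2. revenue $1,200,000 > $675,000; does not provide lodging to guests; offers tattoo or body-art services → Trade Certificate not required.
Sec. 8-3. revenue $1,200,000 > $600,000 → General Business License not required.
Sec. 8-4. revenue $1,200,000 ≥ $1,075,000 → Standard Registration not required.
Sec. 8-5. provides massage or bodywork services; sells tobacco products → exempt from Small Business License.
Sec. 8-6. does not provide lodging to guests → Annual Permit not required.
Sec. 8-7. revenue $1,200,000 < $1,675,000 → General Business Permit required.
Sec. 8-8. revenue $1,200,000 ≤ $2,175,000; dispenses prescription medication → Small Business License required.
Sec. 8-9. revenue $1,200,000 ≥ $875,000 → Small Business Certificate not required.
Sec. 8-10. revenue $1,200,000 ≥ $800,000; does not provide lodging to guests; dispenses prescription medication → Trade Permit not required.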